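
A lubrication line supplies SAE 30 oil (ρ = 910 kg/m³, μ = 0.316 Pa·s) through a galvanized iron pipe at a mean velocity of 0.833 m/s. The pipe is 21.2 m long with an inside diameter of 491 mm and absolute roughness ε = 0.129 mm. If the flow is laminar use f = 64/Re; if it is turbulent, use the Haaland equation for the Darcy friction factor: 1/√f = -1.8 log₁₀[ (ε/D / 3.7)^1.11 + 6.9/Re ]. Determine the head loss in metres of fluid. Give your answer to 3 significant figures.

h_f ≈ 0.0830 m

Reynolds number Re = ρVD/μ = 910 · 0.833 · 0.491 / 0.316 = 1178.
Re < 2300 → laminar flow, so f = 64/Re = 64/1178 = 0.05434 (the turbulent correlation is not needed).
Darcy-Weisbach: ΔP = f(L/D)(ρV²/2) = 0.05434·(21.2/0.491)·(910·0.833²/2) = 0.05434·43.18·315.7 = 740.7 Pa.
Head loss h_f = ΔP/(ρg) = 740.7/(910·9.81) = 0.0830 m.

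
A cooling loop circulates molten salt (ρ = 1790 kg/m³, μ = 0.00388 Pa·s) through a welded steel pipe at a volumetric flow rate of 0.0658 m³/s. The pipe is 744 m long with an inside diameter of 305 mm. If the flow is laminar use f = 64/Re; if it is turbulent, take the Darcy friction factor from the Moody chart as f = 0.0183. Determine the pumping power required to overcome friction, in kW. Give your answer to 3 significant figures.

Cross-sectional area A = πD²/4 = π(0.305)²/4 = 0.07306 m²; mean velocity V = Q/A = 0.0658/0.07306 = 0.9006 m/s.
Reynolds number Re = ρVD/μ = 1790 · 0.9006 · 0.305 / 0.00388 = 1.267e+05.
Re > 4000 → turbulent; use the Moody-chart value f = 0.0183.
Darcy-Weisbach: ΔP = f(L/D)(ρV²/2) = 0.0183·(744/0.305)·(1790·0.9006²/2) = 0.0183·2439·725.9 = 3.241e+04 Pa.
Pumping power P = QΔP = 0.0658·3.241e+04 = 2132 W = 2.13 kW.

P ≈ 2.13 kW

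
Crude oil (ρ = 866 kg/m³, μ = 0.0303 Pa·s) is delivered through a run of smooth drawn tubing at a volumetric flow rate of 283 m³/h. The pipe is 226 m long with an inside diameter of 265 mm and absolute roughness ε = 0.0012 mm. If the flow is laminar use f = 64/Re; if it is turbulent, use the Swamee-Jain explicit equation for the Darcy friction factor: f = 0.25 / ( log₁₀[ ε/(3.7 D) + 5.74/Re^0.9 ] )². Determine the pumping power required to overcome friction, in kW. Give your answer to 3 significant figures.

Q = 283 m³/h = 283/3600 = 0.07861 m³/s.
Cross-sectional area A = πD²/4 = π(0.265)²/4 = 0.05515 m²; mean velocity V = Q/A = 0.07861/0.05515 = 1.425 m/s.
Reynolds number Re = ρVD/μ = 866 · 1.425 · 0.265 / 0.0303 = 1.08e+04.
Re > 4000 → turbulent. Relative roughness ε/D = 1.2e-06/0.265 = 4.53e-06. Swamee-Jain: f = 0.25/(log₁₀[4.53e-06/3.7 + 5.74/1.08e+04^0.9])² = 0.25/(log₁₀[1.22e-06 + 0.00135])² = 0.25/(-2.871)² = 0.03034.
Darcy-Weisbach: ΔP = f(L/D)(ρV²/2) = 0.03034·(226/0.265)·(866·1.425²/2) = 0.03034·852.8·879.6 = 2.276e+04 Pa.
Pumping power P = QΔP = 0.07861·2.276e+04 = 1789 W = 1.79 kW.

P ≈ 1.79 kW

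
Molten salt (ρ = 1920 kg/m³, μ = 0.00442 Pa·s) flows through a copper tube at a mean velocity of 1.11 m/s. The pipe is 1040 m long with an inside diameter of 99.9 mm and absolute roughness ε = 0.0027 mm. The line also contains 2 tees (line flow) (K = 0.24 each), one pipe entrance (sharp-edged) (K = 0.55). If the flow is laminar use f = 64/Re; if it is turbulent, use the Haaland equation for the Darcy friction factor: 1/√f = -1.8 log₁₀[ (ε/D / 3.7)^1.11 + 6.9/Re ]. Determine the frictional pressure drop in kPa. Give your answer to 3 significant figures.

Reynolds number Re = ρVD/μ = 1920 · 1.11 · 0.0999 / 0.00442 = 4.817e+04.
Re > 4000 → turbulent. Relative roughness ε/D = 2.7e-06/0.0999 = 2.7e-05. Haaland: 1/√f = -1.8 log₁₀[(2.7e-05/3.7)^1.11 + 6.9/4.817e+04] = -1.8 log₁₀[1.99e-06 + 0.000143] = 6.908, so f = 0.02095.
Total minor-loss coefficient ΣK = 2·0.24 + 1·0.55 = 1.03.
ΔP = [f·L/D + ΣK]·(ρV²/2) = [0.02095·1040/0.0999 + 1.03]·(1920·1.11²/2) = [218.1 + 1.03]·1183 = 2.592e+05 Pa.
ΔP = 2.592e+05 Pa = 259 kPa.

ΔP ≈ 259 kPa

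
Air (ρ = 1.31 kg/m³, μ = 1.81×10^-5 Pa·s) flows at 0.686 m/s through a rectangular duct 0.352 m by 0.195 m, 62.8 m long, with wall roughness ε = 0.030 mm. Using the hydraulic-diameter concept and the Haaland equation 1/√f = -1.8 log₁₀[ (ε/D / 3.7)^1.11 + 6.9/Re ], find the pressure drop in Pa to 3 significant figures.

Hydraulic diameter D_h = 4A/P = 4·(0.352·0.195)/(2·(0.352+0.195)) = 0.2746/1.094 = 0.251 m.
Re = ρVD_h/μ = 1.31·0.686·0.251/1.81e-05 = 1.246e+04.
ε/D_h = 3e-05/0.251 = 0.00012; Haaland gives 1/√f = -1.8 log₁₀[1.04e-05+0.000554] = 5.848, so f = 0.02925.
ΔP = f(L/D_h)(ρV²/2) = 0.02925·62.8/0.251·0.3082 = 2.256 Pa.

ΔP ≈ 2.26 Pa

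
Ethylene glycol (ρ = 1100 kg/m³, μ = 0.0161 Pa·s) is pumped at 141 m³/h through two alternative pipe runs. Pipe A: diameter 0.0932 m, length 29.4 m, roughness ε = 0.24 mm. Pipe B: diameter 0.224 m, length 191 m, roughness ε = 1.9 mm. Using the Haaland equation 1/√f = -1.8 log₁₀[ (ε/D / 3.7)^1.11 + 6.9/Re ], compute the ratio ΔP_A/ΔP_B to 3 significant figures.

ΔP_A/ΔP_B ≈ 8.81

Pipe A: V = Q/A = 0.03917/0.006822 = 5.741 m/s; Re = 3.656e+04; ε/D = 0.00258; Haaland → f = 0.02835; ΔP_A = f(L/D)(ρV²/2) = 1.621e+05 Pa.
Pipe B: V = Q/A = 0.03917/0.03941 = 0.9939 m/s; Re = 1.521e+04; ε/D = 0.00848; Haaland → f = 0.0397; ΔP_B = f(L/D)(ρV²/2) = 1.839e+04 Pa.
ΔP_A/ΔP_B = 1.621e+05/1.839e+04 = 8.81.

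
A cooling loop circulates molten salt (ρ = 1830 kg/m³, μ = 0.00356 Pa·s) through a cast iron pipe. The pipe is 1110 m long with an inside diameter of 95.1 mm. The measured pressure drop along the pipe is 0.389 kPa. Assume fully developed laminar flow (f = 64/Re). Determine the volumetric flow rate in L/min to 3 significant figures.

For laminar flow, f = 64/Re with Re = ρVD/μ, so Darcy-Weisbach reduces to ΔP = 32μLV/D². Solving for V: V = ΔP·D²/(32μL) = 389·(0.0951)²/(32·0.00356·1110) = 0.02782 m/s.
Check: Re = ρVD/μ = 1830·0.02782·0.0951/0.00356 = 1360 < 2300, so the laminar assumption holds.
Q = V·A = 0.02782·(π/4·0.0951²) = 0.0001976 m³/s = 11.9 L/min.

Q ≈ 11.9 L/min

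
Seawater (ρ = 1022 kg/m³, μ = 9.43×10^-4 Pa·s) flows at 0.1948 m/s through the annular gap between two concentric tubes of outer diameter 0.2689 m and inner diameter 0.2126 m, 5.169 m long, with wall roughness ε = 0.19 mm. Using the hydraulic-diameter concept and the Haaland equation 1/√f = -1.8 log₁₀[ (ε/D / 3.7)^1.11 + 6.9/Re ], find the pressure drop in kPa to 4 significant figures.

ΔP ≈ 0.06110 kPa

Hydraulic diameter D_h = 4A/P = D_o - D_i = 0.2689 - 0.2126 = 0.0563 m.
Re = ρVD_h/μ = 1022·0.1948·0.0563/0.000943 = 1.189e+04.
ε/D_h = 0.00019/0.0563 = 0.00337; Haaland gives 1/√f = -1.8 log₁₀[0.000422+0.000581] = 5.398, so f = 0.03432.
ΔP = f(L/D_h)(ρV²/2) = 0.03432·5.169/0.0563·19.39 = 61.1 Pa.
ΔP = 0.06110 kPa.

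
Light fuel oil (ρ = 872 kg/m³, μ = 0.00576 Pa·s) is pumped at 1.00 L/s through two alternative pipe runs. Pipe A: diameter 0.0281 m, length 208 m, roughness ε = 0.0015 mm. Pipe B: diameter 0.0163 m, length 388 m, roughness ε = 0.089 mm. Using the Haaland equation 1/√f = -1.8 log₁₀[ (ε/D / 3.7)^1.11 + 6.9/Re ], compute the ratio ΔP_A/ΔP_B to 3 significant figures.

ΔP_A/ΔP_B ≈ 0.0326

Pipe A: V = Q/A = 0.001/0.0006202 = 1.612 m/s; Re = 6860; ε/D = 5.34e-05; Haaland → f = 0.03439; ΔP_A = f(L/D)(ρV²/2) = 2.886e+05 Pa.
Pipe B: V = Q/A = 0.001/0.0002087 = 4.792 m/s; Re = 1.183e+04; ε/D = 0.00546; Haaland → f = 0.03709; ΔP_B = f(L/D)(ρV²/2) = 8.84e+06 Pa.
ΔP_A/ΔP_B = 2.886e+05/8.84e+06 = 0.0326.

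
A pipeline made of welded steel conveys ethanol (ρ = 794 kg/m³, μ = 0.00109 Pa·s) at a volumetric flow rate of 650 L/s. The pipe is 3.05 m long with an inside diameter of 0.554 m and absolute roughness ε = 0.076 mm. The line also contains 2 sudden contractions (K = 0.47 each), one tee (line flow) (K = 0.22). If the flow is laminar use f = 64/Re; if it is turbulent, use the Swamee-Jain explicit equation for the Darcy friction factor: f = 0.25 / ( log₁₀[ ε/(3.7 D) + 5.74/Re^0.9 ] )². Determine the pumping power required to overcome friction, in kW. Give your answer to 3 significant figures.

P ≈ 2.32 kW

Q = 650 L/s = 650/1000 = 0.65 m³/s.
Cross-sectional area A = πD²/4 = π(0.554)²/4 = 0.2411 m²; mean velocity V = Q/A = 0.65/0.2411 = 2.697 m/s.
Reynolds number Re = ρVD/μ = 794 · 2.697 · 0.554 / 0.00109 = 1.088e+06.
Re > 4000 → turbulent. Relative roughness ε/D = 7.6e-05/0.554 = 0.000137. Swamee-Jain: f = 0.25/(log₁₀[0.000137/3.7 + 5.74/1.088e+06^0.9])² = 0.25/(log₁₀[3.71e-05 + 2.12e-05])² = 0.25/(-4.235)² = 0.01394.
Total minor-loss coefficient ΣK = 2·0.47 + 1·0.22 = 1.16.
ΔP = [f·L/D + ΣK]·(ρV²/2) = [0.01394·3.05/0.554 + 1.16]·(794·2.697²/2) = [0.07675 + 1.16]·2887 = 3570 Pa.
Pumping power P = QΔP = 0.65·3570 = 2321 W = 2.32 kW.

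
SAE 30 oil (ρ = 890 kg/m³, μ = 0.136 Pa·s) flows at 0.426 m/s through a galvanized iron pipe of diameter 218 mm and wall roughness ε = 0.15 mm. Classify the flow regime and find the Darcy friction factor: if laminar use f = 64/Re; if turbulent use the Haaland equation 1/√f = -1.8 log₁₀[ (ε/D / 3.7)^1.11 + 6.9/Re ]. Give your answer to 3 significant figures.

Re = ρVD/μ = 890·0.426·0.218/0.136 = 607.7.
Re < 2300 → laminar, so f = 64/Re = 0.1053 (roughness is irrelevant in laminar flow).

f ≈ 0.105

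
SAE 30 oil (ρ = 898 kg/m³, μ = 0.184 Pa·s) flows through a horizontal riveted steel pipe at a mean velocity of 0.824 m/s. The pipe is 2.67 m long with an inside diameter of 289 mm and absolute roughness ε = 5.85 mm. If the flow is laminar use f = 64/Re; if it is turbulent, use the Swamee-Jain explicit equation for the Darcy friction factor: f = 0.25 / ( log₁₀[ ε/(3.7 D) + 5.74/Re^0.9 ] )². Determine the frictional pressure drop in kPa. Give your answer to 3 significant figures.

Reynolds number Re = ρVD/μ = 898 · 0.824 · 0.289 / 0.184 = 1162.
Re < 2300 → laminar flow, so f = 64/Re = 64/1162 = 0.05507 (the turbulent correlation is not needed).
Darcy-Weisbach: ΔP = f(L/D)(ρV²/2) = 0.05507·(2.67/0.289)·(898·0.824²/2) = 0.05507·9.239·304.9 = 155.1 Pa.
ΔP = 155.1 Pa = 0.155 kPa.

ΔP ≈ 0.155 kPa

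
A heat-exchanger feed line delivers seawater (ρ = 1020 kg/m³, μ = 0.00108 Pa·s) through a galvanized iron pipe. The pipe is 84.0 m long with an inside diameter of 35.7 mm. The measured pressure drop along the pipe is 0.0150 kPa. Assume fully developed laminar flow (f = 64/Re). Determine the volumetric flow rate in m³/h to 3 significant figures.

Q ≈ 0.0237 m³/h

For laminar flow, f = 64/Re with Re = ρVD/μ, so Darcy-Weisbach reduces to ΔP = 32μLV/D². Solving for V: V = ΔP·D²/(32μL) = 15·(0.0357)²/(32·0.00108·84) = 0.006585 m/s.
Check: Re = ρVD/μ = 1020·0.006585·0.0357/0.00108 = 222 < 2300, so the laminar assumption holds.
Q = V·A = 0.006585·(π/4·0.0357²) = 6.592e-06 m³/s = 0.0237 m³/h.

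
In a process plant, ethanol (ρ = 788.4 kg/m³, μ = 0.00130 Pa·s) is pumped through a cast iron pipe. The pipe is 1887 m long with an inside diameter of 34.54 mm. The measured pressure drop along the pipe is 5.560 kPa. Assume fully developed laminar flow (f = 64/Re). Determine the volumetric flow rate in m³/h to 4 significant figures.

For laminar flow, f = 64/Re with Re = ρVD/μ, so Darcy-Weisbach reduces to ΔP = 32μLV/D². Solving for V: V = ΔP·D²/(32μL) = 5560·(0.03454)²/(32·0.0013·1887) = 0.0845 m/s.
Check: Re = ρVD/μ = 788.4·0.0845·0.03454/0.0013 = 1770 < 2300, so the laminar assumption holds.
Q = V·A = 0.0845·(π/4·0.03454²) = 7.918e-05 m³/s = 0.2850 m³/h.

Q ≈ 0.2850 m³/h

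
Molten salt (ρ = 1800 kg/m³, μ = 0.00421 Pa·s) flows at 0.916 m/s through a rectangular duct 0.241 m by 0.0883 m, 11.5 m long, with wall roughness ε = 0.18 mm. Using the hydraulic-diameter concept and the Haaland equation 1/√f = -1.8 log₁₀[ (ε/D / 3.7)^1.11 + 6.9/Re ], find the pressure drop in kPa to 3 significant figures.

ΔP ≈ 1.66 kPa

Hydraulic diameter D_h = 4A/P = 4·(0.241·0.0883)/(2·(0.241+0.0883)) = 0.08512/0.6586 = 0.1292 m.
Re = ρVD_h/μ = 1800·0.916·0.1292/0.00421 = 5.062e+04.
ε/D_h = 0.00018/0.1292 = 0.00139; Haaland gives 1/√f = -1.8 log₁₀[0.000158+0.000136] = 6.356, so f = 0.02475.
ΔP = f(L/D_h)(ρV²/2) = 0.02475·11.5/0.1292·755.2 = 1663 Pa.
ΔP = 1.66 kPa.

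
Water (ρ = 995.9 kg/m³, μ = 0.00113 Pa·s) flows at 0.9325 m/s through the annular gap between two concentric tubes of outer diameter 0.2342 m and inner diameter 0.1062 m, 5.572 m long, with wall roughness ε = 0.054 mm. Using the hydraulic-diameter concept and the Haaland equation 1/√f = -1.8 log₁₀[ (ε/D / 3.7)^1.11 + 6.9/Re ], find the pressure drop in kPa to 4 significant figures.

ΔP ≈ 0.3694 kPa

Hydraulic diameter D_h = 4A/P = D_o - D_i = 0.2342 - 0.1062 = 0.128 m.
Re = ρVD_h/μ = 995.9·0.9325·0.128/0.00113 = 1.052e+05.
ε/D_h = 5.4e-05/0.128 = 0.000422; Haaland gives 1/√f = -1.8 log₁₀[4.2e-05+6.56e-05] = 7.143, so f = 0.0196.
ΔP = f(L/D_h)(ρV²/2) = 0.0196·5.572/0.128·433 = 369.4 Pa.
ΔP = 0.3694 kPa.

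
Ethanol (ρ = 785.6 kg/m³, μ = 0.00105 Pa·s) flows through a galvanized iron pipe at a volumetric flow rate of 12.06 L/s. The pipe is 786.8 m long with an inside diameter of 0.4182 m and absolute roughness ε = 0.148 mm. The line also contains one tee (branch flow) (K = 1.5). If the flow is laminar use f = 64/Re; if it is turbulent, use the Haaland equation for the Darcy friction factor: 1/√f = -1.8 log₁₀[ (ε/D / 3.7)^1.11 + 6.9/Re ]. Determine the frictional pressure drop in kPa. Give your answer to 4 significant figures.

ΔP ≈ 0.1445 kPa

Q = 12.06 L/s = 12.06/1000 = 0.01206 m³/s.
Cross-sectional area A = πD²/4 = π(0.4182)²/4 = 0.1374 m²; mean velocity V = Q/A = 0.01206/0.1374 = 0.0878 m/s.
Reynolds number Re = ρVD/μ = 785.6 · 0.0878 · 0.4182 / 0.00105 = 2.747e+04.
Re > 4000 → turbulent. Relative roughness ε/D = 0.000148/0.4182 = 0.000354. Haaland: 1/√f = -1.8 log₁₀[(0.000354/3.7)^1.11 + 6.9/2.747e+04] = -1.8 log₁₀[3.46e-05 + 0.000251] = 6.379, so f = 0.02457.
Total minor-loss coefficient ΣK = 1·1.5 = 1.5.
ΔP = [f·L/D + ΣK]·(ρV²/2) = [0.02457·786.8/0.4182 + 1.5]·(785.6·0.0878²/2) = [46.23 + 1.5]·3.028 = 144.5 Pa.
ΔP = 144.5 Pa = 0.1445 kPa.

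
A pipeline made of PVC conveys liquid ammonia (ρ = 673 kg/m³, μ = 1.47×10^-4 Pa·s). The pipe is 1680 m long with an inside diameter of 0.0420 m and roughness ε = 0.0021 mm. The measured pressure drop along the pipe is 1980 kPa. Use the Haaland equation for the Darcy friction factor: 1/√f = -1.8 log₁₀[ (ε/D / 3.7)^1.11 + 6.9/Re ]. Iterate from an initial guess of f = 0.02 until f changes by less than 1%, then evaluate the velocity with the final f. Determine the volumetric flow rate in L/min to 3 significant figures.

Q ≈ 277 L/min

Rearranging Darcy-Weisbach: V = √(2·ΔP·D/(f·L·ρ)). With ε/D = 2.1e-06/0.042 = 5e-05, iterate starting from f = 0.02:
  f = 0.02 → V = √(2·1.98e+06·0.042/(0.02·1680·673)) = 2.712 m/s; Re = ρVD/μ = 5.215e+05; f → 0.01359
  f = 0.01359 → V = 3.29 m/s; Re = 6.326e+05; f → 0.01324
  f = 0.01324 → V = 3.333 m/s; Re = 6.41e+05; f → 0.01322
Converged (Δf/f < 1%). With the final f = 0.01322: V = √(2·1.98e+06·0.042/(0.01322·1680·673)) = 3.336 m/s.
Q = V·A = 3.336·(π/4·0.042²) = 0.004622 m³/s = 277 L/min.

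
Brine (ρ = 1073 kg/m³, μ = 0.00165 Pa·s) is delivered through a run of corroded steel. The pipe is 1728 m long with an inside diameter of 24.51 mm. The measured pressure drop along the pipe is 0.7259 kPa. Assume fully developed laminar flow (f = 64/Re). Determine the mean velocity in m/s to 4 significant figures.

V ≈ 0.004780 m/s

For laminar flow, f = 64/Re with Re = ρVD/μ, so Darcy-Weisbach reduces to ΔP = 32μLV/D². Solving for V: V = ΔP·D²/(32μL) = 725.9·(0.02451)²/(32·0.00165·1728) = 0.00478 m/s.
Check: Re = ρVD/μ = 1073·0.00478·0.02451/0.00165 = 76.18 < 2300, so the laminar assumption holds.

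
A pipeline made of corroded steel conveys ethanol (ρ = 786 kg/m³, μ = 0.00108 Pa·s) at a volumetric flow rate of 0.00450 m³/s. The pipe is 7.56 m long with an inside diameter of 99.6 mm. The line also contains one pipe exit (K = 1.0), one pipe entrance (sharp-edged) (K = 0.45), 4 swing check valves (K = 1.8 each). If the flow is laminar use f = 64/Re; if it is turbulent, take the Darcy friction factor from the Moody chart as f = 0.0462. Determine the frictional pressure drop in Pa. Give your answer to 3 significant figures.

ΔP ≈ 1590 Pa

Cross-sectional area A = πD²/4 = π(0.0996)²/4 = 0.007791 m²; mean velocity V = Q/A = 0.0045/0.007791 = 0.5776 m/s.
Reynolds number Re = ρVD/μ = 786 · 0.5776 · 0.0996 / 0.00108 = 4.187e+04.
Re > 4000 → turbulent; use the Moody-chart value f = 0.0462.
Total minor-loss coefficient ΣK = 1·1 + 1·0.45 + 4·1.8 = 8.65.
ΔP = [f·L/D + ΣK]·(ρV²/2) = [0.0462·7.56/0.0996 + 8.65]·(786·0.5776²/2) = [3.507 + 8.65]·131.1 = 1594 Pa.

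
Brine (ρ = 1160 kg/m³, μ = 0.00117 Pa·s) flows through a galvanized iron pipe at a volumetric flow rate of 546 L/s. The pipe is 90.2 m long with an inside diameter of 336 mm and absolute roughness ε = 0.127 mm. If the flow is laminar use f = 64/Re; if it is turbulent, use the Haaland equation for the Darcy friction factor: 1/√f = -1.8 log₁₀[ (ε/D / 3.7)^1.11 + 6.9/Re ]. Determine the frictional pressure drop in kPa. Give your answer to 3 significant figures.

ΔP ≈ 94.5 kPa

Q = 546 L/s = 546/1000 = 0.546 m³/s.
Cross-sectional area A = πD²/4 = π(0.336)²/4 = 0.08867 m²; mean velocity V = Q/A = 0.546/0.08867 = 6.158 m/s.
Reynolds number Re = ρVD/μ = 1160 · 6.158 · 0.336 / 0.00117 = 2.051e+06.
Re > 4000 → turbulent. Relative roughness ε/D = 0.000127/0.336 = 0.000378. Haaland: 1/√f = -1.8 log₁₀[(0.000378/3.7)^1.11 + 6.9/2.051e+06] = -1.8 log₁₀[3.72e-05 + 3.36e-06] = 7.906, so f = 0.016.
Darcy-Weisbach: ΔP = f(L/D)(ρV²/2) = 0.016·(90.2/0.336)·(1160·6.158²/2) = 0.016·268.5·2.199e+04 = 9.446e+04 Pa.
ΔP = 9.446e+04 Pa = 94.5 kPa.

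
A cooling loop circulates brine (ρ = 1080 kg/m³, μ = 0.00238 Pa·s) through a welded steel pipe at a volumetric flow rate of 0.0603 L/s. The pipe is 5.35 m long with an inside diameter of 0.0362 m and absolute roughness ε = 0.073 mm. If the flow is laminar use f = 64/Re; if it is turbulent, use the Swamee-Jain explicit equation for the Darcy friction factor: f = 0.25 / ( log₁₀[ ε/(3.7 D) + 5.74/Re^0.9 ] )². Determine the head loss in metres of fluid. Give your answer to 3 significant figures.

h_f ≈ 0.00172 m

Q = 0.0603 L/s = 0.0603/1000 = 6.03e-05 m³/s.
Cross-sectional area A = πD²/4 = π(0.0362)²/4 = 0.001029 m²; mean velocity V = Q/A = 6.03e-05/0.001029 = 0.05859 m/s.
Reynolds number Re = ρVD/μ = 1080 · 0.05859 · 0.0362 / 0.00238 = 962.4.
Re < 2300 → laminar flow, so f = 64/Re = 64/962.4 = 0.0665 (the turbulent correlation is not needed).
Darcy-Weisbach: ΔP = f(L/D)(ρV²/2) = 0.0665·(5.35/0.0362)·(1080·0.05859²/2) = 0.0665·147.8·1.854 = 18.22 Pa.
Head loss h_f = ΔP/(ρg) = 18.22/(1080·9.81) = 0.00172 m.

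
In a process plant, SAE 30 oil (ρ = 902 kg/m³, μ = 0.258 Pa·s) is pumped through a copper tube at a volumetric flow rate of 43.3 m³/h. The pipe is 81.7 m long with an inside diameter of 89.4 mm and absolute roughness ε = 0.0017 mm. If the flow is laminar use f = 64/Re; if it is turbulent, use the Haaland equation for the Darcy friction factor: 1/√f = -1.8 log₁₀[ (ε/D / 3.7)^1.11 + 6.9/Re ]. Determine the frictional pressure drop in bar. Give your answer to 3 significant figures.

ΔP ≈ 1.62 bar

Q = 43.3 m³/h = 43.3/3600 = 0.01203 m³/s.
Cross-sectional area A = πD²/4 = π(0.0894)²/4 = 0.006277 m²; mean velocity V = Q/A = 0.01203/0.006277 = 1.916 m/s.
Reynolds number Re = ρVD/μ = 902 · 1.916 · 0.0894 / 0.258 = 598.9.
Re < 2300 → laminar flow, so f = 64/Re = 64/598.9 = 0.1069 (the turbulent correlation is not needed).
Darcy-Weisbach: ΔP = f(L/D)(ρV²/2) = 0.1069·(81.7/0.0894)·(902·1.916²/2) = 0.1069·913.9·1656 = 1.617e+05 Pa.
ΔP = 1.617e+05 Pa = 1.62 bar.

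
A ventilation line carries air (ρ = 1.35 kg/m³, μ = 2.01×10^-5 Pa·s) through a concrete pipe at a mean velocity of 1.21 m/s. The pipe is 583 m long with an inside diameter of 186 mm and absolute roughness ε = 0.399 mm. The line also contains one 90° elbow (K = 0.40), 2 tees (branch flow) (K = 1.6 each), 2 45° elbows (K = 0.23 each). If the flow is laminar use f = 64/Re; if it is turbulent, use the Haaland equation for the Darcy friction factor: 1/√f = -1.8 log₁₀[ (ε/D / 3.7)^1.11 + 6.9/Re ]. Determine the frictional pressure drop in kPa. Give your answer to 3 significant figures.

ΔP ≈ 0.101 kPa

Reynolds number Re = ρVD/μ = 1.35 · 1.21 · 0.186 / 2.01e-05 = 1.512e+04.
Re > 4000 → turbulent. Relative roughness ε/D = 0.000399/0.186 = 0.00215. Haaland: 1/√f = -1.8 log₁₀[(0.00215/3.7)^1.11 + 6.9/1.512e+04] = -1.8 log₁₀[0.000255 + 0.000456] = 5.666, so f = 0.03115.
Total minor-loss coefficient ΣK = 1·0.4 + 2·1.6 + 2·0.23 = 4.06.
ΔP = [f·L/D + ΣK]·(ρV²/2) = [0.03115·583/0.186 + 4.06]·(1.35·1.21²/2) = [97.65 + 4.06]·0.9883 = 100.5 Pa.
ΔP = 100.5 Pa = 0.101 kPa.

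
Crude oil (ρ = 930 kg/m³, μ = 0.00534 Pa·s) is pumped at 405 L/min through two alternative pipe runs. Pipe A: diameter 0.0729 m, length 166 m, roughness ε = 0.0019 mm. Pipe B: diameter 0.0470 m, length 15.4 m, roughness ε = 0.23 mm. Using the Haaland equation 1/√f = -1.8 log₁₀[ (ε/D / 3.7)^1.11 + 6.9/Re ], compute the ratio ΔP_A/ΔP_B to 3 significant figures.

Pipe A: V = Q/A = 0.00675/0.004174 = 1.617 m/s; Re = 2.053e+04; ε/D = 2.61e-05; Haaland → f = 0.02562; ΔP_A = f(L/D)(ρV²/2) = 7.094e+04 Pa.
Pipe B: V = Q/A = 0.00675/0.001735 = 3.891 m/s; Re = 3.185e+04; ε/D = 0.00489; Haaland → f = 0.03279; ΔP_B = f(L/D)(ρV²/2) = 7.561e+04 Pa.
ΔP_A/ΔP_B = 7.094e+04/7.561e+04 = 0.938.

ΔP_A/ΔP_B ≈ 0.938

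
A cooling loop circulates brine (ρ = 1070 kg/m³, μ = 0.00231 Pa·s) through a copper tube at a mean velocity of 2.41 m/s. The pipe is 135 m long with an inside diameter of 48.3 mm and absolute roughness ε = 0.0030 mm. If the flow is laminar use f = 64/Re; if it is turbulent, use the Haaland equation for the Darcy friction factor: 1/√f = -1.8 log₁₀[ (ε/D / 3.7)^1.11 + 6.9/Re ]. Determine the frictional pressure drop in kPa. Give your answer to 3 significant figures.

Reynolds number Re = ρVD/μ = 1070 · 2.41 · 0.0483 / 0.00231 = 5.392e+04.
Re > 4000 → turbulent. Relative roughness ε/D = 3e-06/0.0483 = 6.21e-05. Haaland: 1/√f = -1.8 log₁₀[(6.21e-05/3.7)^1.11 + 6.9/5.392e+04] = -1.8 log₁₀[5.01e-06 + 0.000128] = 6.977, so f = 0.02054.
Darcy-Weisbach: ΔP = f(L/D)(ρV²/2) = 0.02054·(135/0.0483)·(1070·2.41²/2) = 0.02054·2795·3107 = 1.784e+05 Pa.
ΔP = 1.784e+05 Pa = 178 kPa.

ΔP ≈ 178 kPa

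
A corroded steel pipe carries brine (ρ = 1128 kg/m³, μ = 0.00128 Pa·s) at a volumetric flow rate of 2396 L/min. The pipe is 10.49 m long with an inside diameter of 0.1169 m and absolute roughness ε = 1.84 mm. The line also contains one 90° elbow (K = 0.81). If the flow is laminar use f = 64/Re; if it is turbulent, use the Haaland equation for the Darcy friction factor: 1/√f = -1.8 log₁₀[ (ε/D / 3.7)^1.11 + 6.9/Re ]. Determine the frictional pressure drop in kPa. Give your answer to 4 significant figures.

ΔP ≈ 37.62 kPa

Q = 2396 L/min = 2396/60000 = 0.03993 m³/s.
Cross-sectional area A = πD²/4 = π(0.1169)²/4 = 0.01073 m²; mean velocity V = Q/A = 0.03993/0.01073 = 3.721 m/s.
Reynolds number Re = ρVD/μ = 1128 · 3.721 · 0.1169 / 0.00128 = 3.833e+05.
Re > 4000 → turbulent. Relative roughness ε/D = 0.00184/0.1169 = 0.0157. Haaland: 1/√f = -1.8 log₁₀[(0.0157/3.7)^1.11 + 6.9/3.833e+05] = -1.8 log₁₀[0.00233 + 1.8e-05] = 4.732, so f = 0.04467.
Total minor-loss coefficient ΣK = 1·0.81 = 0.81.
ΔP = [f·L/D + ΣK]·(ρV²/2) = [0.04467·10.49/0.1169 + 0.81]·(1128·3.721²/2) = [4.008 + 0.81]·7808 = 3.762e+04 Pa.
ΔP = 3.762e+04 Pa = 37.62 kPa.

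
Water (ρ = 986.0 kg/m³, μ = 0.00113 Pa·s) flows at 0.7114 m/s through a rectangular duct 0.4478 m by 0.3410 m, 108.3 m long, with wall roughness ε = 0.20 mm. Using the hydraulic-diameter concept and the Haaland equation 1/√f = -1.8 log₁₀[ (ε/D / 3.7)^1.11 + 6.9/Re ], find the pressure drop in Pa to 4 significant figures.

ΔP ≈ 1288 Pa

Hydraulic diameter D_h = 4A/P = 4·(0.4478·0.341)/(2·(0.4478+0.341)) = 0.6108/1.578 = 0.3872 m.
Re = ρVD_h/μ = 986·0.7114·0.3872/0.00113 = 2.403e+05.
ε/D_h = 0.0002/0.3872 = 0.000517; Haaland gives 1/√f = -1.8 log₁₀[5.26e-05+2.87e-05] = 7.362, so f = 0.01845.
ΔP = f(L/D_h)(ρV²/2) = 0.01845·108.3/0.3872·249.5 = 1288 Pa.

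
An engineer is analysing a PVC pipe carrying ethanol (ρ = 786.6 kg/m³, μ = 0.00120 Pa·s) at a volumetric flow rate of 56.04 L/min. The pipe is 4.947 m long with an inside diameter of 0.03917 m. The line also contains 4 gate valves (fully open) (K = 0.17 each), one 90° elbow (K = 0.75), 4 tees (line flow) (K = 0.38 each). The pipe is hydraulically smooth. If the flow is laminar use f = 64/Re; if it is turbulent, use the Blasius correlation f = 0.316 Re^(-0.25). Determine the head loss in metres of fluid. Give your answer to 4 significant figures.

h_f ≈ 0.1932 m

Q = 56.04 L/min = 56.04/60000 = 0.000934 m³/s.
Cross-sectional area A = πD²/4 = π(0.03917)²/4 = 0.001205 m²; mean velocity V = Q/A = 0.000934/0.001205 = 0.7751 m/s.
Reynolds number Re = ρVD/μ = 786.6 · 0.7751 · 0.03917 / 0.0012 = 1.99e+04.
Re > 4000 → turbulent. Smooth-pipe (Blasius): f = 0.316 Re^(-0.25) = 0.316/(1.99e+04)^0.25 = 0.02661.
Total minor-loss coefficient ΣK = 4·0.17 + 1·0.75 + 4·0.38 = 2.95.
ΔP = [f·L/D + ΣK]·(ρV²/2) = [0.02661·4.947/0.03917 + 2.95]·(786.6·0.7751²/2) = [3.36 + 2.95]·236.3 = 1491 Pa.
Head loss h_f = ΔP/(ρg) = 1491/(786.6·9.81) = 0.1932 m.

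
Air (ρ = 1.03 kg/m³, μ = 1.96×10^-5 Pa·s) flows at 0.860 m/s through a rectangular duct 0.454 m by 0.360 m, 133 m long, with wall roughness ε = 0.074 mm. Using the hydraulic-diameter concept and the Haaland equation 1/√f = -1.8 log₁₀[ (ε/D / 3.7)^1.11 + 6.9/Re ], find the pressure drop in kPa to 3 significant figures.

Hydraulic diameter D_h = 4A/P = 4·(0.454·0.36)/(2·(0.454+0.36)) = 0.6538/1.628 = 0.4016 m.
Re = ρVD_h/μ = 1.03·0.86·0.4016/1.96e-05 = 1.815e+04.
ε/D_h = 7.4e-05/0.4016 = 0.000184; Haaland gives 1/√f = -1.8 log₁₀[1.67e-05+0.00038] = 6.122, so f = 0.02668.
ΔP = f(L/D_h)(ρV²/2) = 0.02668·133/0.4016·0.3809 = 3.366 Pa.
ΔP = 0.00337 kPa.

ΔP ≈ 0.00337 kPa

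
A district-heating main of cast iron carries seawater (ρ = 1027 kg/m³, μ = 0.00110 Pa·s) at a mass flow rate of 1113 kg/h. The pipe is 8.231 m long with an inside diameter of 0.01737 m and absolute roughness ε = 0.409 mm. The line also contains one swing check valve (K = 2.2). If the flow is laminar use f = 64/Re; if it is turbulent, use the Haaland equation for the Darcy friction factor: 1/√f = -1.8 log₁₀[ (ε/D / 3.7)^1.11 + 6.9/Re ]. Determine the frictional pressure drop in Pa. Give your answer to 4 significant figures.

ṁ = 1113 kg/h = 1113/3600 = 0.3092 kg/s.
A = πD²/4 = π(0.01737)²/4 = 0.000237 m²; mean velocity V = ṁ/(ρA) = 0.3092/(1027 · 0.000237) = 1.27 m/s.
Reynolds number Re = ρVD/μ = 1027 · 1.27 · 0.01737 / 0.0011 = 2.06e+04.
Re > 4000 → turbulent. Relative roughness ε/D = 0.000409/0.01737 = 0.0235. Haaland: 1/√f = -1.8 log₁₀[(0.0235/3.7)^1.11 + 6.9/2.06e+04] = -1.8 log₁₀[0.00365 + 0.000335] = 4.32, so f = 0.0536.
Total minor-loss coefficient ΣK = 1·2.2 = 2.2.
ΔP = [f·L/D + ΣK]·(ρV²/2) = [0.0536·8.231/0.01737 + 2.2]·(1027·1.27²/2) = [25.4 + 2.2]·828.7 = 2.287e+04 Pa.

ΔP ≈ 22870 Pa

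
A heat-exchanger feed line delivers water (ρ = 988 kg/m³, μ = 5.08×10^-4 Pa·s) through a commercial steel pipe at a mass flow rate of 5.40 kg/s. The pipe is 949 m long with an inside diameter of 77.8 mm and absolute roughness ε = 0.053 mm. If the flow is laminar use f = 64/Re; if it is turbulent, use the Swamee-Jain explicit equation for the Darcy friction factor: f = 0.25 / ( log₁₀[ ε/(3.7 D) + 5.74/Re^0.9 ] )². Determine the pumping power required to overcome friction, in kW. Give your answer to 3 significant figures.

A = πD²/4 = π(0.0778)²/4 = 0.004754 m²; mean velocity V = ṁ/(ρA) = 5.4/(988 · 0.004754) = 1.15 m/s.
Reynolds number Re = ρVD/μ = 988 · 1.15 · 0.0778 / 0.000508 = 1.74e+05.
Re > 4000 → turbulent. Relative roughness ε/D = 5.3e-05/0.0778 = 0.000681. Swamee-Jain: f = 0.25/(log₁₀[0.000681/3.7 + 5.74/1.74e+05^0.9])² = 0.25/(log₁₀[0.000184 + 0.00011])² = 0.25/(-3.531)² = 0.02005.
Darcy-Weisbach: ΔP = f(L/D)(ρV²/2) = 0.02005·(949/0.0778)·(988·1.15²/2) = 0.02005·1.22e+04·653 = 1.597e+05 Pa.
Q = ṁ/ρ = 5.4/988 = 0.005466 m³/s.
Pumping power P = QΔP = 0.005466·1.597e+05 = 872.9 W = 0.873 kW.

P ≈ 0.873 kW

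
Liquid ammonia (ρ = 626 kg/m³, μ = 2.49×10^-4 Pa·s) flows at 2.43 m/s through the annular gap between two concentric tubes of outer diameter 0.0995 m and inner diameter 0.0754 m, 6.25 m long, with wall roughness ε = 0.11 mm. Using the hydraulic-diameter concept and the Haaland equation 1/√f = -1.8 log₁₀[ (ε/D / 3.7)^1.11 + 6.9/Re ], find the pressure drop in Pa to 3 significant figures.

ΔP ≈ 14500 Pa

Hydraulic diameter D_h = 4A/P = D_o - D_i = 0.0995 - 0.0754 = 0.0241 m.
Re = ρVD_h/μ = 626·2.43·0.0241/0.000249 = 1.472e+05.
ε/D_h = 0.00011/0.0241 = 0.00456; Haaland gives 1/√f = -1.8 log₁₀[0.00059+4.69e-05] = 5.752, so f = 0.03022.
ΔP = f(L/D_h)(ρV²/2) = 0.03022·6.25/0.0241·1848 = 1.449e+04 Pa.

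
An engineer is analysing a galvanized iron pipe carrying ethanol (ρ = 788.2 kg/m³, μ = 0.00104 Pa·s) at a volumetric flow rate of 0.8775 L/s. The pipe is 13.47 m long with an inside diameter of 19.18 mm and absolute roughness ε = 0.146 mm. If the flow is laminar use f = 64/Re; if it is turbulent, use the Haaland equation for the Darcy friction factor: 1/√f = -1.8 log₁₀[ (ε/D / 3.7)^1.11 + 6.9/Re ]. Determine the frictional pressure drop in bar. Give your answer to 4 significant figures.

Q = 0.8775 L/s = 0.8775/1000 = 0.0008775 m³/s.
Cross-sectional area A = πD²/4 = π(0.01918)²/4 = 0.0002889 m²; mean velocity V = Q/A = 0.0008775/0.0002889 = 3.037 m/s.
Reynolds number Re = ρVD/μ = 788.2 · 3.037 · 0.01918 / 0.00104 = 4.415e+04.
Re > 4000 → turbulent. Relative roughness ε/D = 0.000146/0.01918 = 0.00761. Haaland: 1/√f = -1.8 log₁₀[(0.00761/3.7)^1.11 + 6.9/4.415e+04] = -1.8 log₁₀[0.00104 + 0.000156] = 5.259, so f = 0.03616.
Darcy-Weisbach: ΔP = f(L/D)(ρV²/2) = 0.03616·(13.47/0.01918)·(788.2·3.037²/2) = 0.03616·702.3·3635 = 9.232e+04 Pa.
ΔP = 9.232e+04 Pa = 0.9232 bar.

ΔP ≈ 0.9232 bar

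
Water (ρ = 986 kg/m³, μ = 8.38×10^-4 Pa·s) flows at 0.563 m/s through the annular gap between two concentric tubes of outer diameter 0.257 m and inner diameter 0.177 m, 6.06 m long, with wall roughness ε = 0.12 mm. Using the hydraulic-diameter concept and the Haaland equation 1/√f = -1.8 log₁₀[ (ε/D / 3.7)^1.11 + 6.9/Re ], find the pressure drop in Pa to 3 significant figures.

ΔP ≈ 295 Pa

Hydraulic diameter D_h = 4A/P = D_o - D_i = 0.257 - 0.177 = 0.08 m.
Re = ρVD_h/μ = 986·0.563·0.08/0.000838 = 5.299e+04.
ε/D_h = 0.00012/0.08 = 0.0015; Haaland gives 1/√f = -1.8 log₁₀[0.000172+0.00013] = 6.336, so f = 0.02491.
ΔP = f(L/D_h)(ρV²/2) = 0.02491·6.06/0.08·156.3 = 294.8 Pa.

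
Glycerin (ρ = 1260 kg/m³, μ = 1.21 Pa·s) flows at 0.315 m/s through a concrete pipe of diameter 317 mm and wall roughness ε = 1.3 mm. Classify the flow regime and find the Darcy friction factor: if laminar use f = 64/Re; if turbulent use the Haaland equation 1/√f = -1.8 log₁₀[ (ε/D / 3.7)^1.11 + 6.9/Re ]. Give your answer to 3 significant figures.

Re = ρVD/μ = 1260·0.315·0.317/1.21 = 104.
Re < 2300 → laminar, so f = 64/Re = 0.6155 (roughness is irrelevant in laminar flow).

f ≈ 0.615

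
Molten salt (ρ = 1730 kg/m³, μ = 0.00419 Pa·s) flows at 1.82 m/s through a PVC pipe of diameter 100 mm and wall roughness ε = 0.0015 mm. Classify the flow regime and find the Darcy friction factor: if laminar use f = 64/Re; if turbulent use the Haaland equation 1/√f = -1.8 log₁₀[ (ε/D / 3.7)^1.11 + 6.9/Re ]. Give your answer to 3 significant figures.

f ≈ 0.0190

Re = ρVD/μ = 1730·1.82·0.1/0.00419 = 7.515e+04.
Re > 4000 → turbulent. ε/D = 1.5e-06/0.1 = 1.5e-05; Haaland: 1/√f = -1.8 log₁₀[1.03e-06 + 9.18e-05] = 7.258, so f = 0.01898.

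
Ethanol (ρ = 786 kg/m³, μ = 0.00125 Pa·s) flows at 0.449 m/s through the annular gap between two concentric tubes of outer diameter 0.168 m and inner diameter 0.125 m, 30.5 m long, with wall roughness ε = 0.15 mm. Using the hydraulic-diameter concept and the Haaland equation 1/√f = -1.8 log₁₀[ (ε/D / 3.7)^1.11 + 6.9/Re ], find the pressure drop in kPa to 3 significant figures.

Hydraulic diameter D_h = 4A/P = D_o - D_i = 0.168 - 0.125 = 0.043 m.
Re = ρVD_h/μ = 786·0.449·0.043/0.00125 = 1.214e+04.
ε/D_h = 0.00015/0.043 = 0.00349; Haaland gives 1/√f = -1.8 log₁₀[0.000438+0.000568] = 5.395, so f = 0.03436.
ΔP = f(L/D_h)(ρV²/2) = 0.03436·30.5/0.043·79.23 = 1931 Pa.
ΔP = 1.93 kPa.

ΔP ≈ 1.93 kPa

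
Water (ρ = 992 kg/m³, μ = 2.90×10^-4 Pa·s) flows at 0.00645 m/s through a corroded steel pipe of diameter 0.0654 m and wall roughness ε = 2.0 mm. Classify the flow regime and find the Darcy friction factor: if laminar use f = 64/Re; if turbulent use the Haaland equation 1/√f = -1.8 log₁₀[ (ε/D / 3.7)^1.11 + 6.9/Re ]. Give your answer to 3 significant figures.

Re = ρVD/μ = 992·0.00645·0.0654/0.00029 = 1443.
Re < 2300 → laminar, so f = 64/Re = 0.04435 (roughness is irrelevant in laminar flow).

f ≈ 0.0444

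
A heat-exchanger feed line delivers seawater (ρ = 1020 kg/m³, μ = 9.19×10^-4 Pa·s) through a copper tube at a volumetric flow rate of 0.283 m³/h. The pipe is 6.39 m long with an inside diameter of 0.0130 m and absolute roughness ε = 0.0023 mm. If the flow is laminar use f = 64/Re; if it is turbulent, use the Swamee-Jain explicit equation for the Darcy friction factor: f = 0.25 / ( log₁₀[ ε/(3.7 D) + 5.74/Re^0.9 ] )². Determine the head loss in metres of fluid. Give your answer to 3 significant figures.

Q = 0.283 m³/h = 0.283/3600 = 7.861e-05 m³/s.
Cross-sectional area A = πD²/4 = π(0.013)²/4 = 0.0001327 m²; mean velocity V = Q/A = 7.861e-05/0.0001327 = 0.5923 m/s.
Reynolds number Re = ρVD/μ = 1020 · 0.5923 · 0.013 / 0.000919 = 8545.
Re > 4000 → turbulent. Relative roughness ε/D = 2.3e-06/0.013 = 0.000177. Swamee-Jain: f = 0.25/(log₁₀[0.000177/3.7 + 5.74/8545^0.9])² = 0.25/(log₁₀[4.78e-05 + 0.00166])² = 0.25/(-2.767)² = 0.03265.
Darcy-Weisbach: ΔP = f(L/D)(ρV²/2) = 0.03265·(6.39/0.013)·(1020·0.5923²/2) = 0.03265·491.5·178.9 = 2871 Pa.
Head loss h_f = ΔP/(ρg) = 2871/(1020·9.81) = 0.287 m.

h_f ≈ 0.287 m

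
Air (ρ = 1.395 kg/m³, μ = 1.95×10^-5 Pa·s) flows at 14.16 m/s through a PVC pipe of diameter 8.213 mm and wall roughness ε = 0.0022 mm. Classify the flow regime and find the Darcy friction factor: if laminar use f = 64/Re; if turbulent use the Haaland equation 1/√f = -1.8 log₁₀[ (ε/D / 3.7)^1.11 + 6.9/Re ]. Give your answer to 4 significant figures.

f ≈ 0.03279

Re = ρVD/μ = 1.395·14.16·0.008213/1.95e-05 = 8320.
Re > 4000 → turbulent. ε/D = 2.2e-06/0.008213 = 0.000268; Haaland: 1/√f = -1.8 log₁₀[2.54e-05 + 0.000829] = 5.523, so f = 0.03279.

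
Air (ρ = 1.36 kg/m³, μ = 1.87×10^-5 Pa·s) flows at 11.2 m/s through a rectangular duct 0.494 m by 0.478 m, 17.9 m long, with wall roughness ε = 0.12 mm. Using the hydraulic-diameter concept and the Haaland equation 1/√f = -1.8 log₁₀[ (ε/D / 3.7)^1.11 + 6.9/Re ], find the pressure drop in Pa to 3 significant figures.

Hydraulic diameter D_h = 4A/P = 4·(0.494·0.478)/(2·(0.494+0.478)) = 0.9445/1.944 = 0.4859 m.
Re = ρVD_h/μ = 1.36·11.2·0.4859/1.87e-05 = 3.958e+05.
ε/D_h = 0.00012/0.4859 = 0.000247; Haaland gives 1/√f = -1.8 log₁₀[2.32e-05+1.74e-05] = 7.904, so f = 0.01601.
ΔP = f(L/D_h)(ρV²/2) = 0.01601·17.9/0.4859·85.3 = 50.3 Pa.

ΔP ≈ 50.3 Pa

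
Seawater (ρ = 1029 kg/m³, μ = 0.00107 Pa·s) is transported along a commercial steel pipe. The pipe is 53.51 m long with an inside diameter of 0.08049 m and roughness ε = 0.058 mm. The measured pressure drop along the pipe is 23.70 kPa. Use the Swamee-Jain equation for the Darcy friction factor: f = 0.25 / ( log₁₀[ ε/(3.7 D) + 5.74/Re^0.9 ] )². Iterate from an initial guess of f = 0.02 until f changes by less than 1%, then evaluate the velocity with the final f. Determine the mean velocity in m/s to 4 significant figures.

Rearranging Darcy-Weisbach: V = √(2·ΔP·D/(f·L·ρ)). With ε/D = 5.8e-05/0.08049 = 0.000721, iterate starting from f = 0.02:
  f = 0.02 → V = √(2·2.37e+04·0.08049/(0.02·53.51·1029)) = 1.861 m/s; Re = ρVD/μ = 1.441e+05; f → 0.02055
  f = 0.02055 → V = 1.836 m/s; Re = 1.421e+05; f → 0.02058
Converged (Δf/f < 1%). With the final f = 0.02058: V = √(2·2.37e+04·0.08049/(0.02058·53.51·1029)) = 1.835 m/s.

V ≈ 1.835 m/s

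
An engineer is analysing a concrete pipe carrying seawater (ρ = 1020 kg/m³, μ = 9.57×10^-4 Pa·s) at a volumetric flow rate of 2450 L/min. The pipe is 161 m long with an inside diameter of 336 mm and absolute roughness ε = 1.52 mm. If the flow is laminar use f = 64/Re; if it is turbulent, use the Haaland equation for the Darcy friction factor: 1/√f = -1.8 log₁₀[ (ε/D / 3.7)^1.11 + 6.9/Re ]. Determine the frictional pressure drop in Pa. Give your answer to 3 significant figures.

Q = 2450 L/min = 2450/60000 = 0.04083 m³/s.
Cross-sectional area A = πD²/4 = π(0.336)²/4 = 0.08867 m²; mean velocity V = Q/A = 0.04083/0.08867 = 0.4605 m/s.
Reynolds number Re = ρVD/μ = 1020 · 0.4605 · 0.336 / 0.000957 = 1.649e+05.
Re > 4000 → turbulent. Relative roughness ε/D = 0.00152/0.336 = 0.00452. Haaland: 1/√f = -1.8 log₁₀[(0.00452/3.7)^1.11 + 6.9/1.649e+05] = -1.8 log₁₀[0.000585 + 4.18e-05] = 5.766, so f = 0.03008.
Darcy-Weisbach: ΔP = f(L/D)(ρV²/2) = 0.03008·(161/0.336)·(1020·0.4605²/2) = 0.03008·479.2·108.2 = 1559 Pa.

ΔP ≈ 1560 Pa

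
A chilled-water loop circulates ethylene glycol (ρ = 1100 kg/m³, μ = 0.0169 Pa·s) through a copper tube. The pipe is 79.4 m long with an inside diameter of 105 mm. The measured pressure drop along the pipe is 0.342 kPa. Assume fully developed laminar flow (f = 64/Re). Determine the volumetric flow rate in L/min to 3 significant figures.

For laminar flow, f = 64/Re with Re = ρVD/μ, so Darcy-Weisbach reduces to ΔP = 32μLV/D². Solving for V: V = ΔP·D²/(32μL) = 342·(0.105)²/(32·0.0169·79.4) = 0.08781 m/s.
Check: Re = ρVD/μ = 1100·0.08781·0.105/0.0169 = 600.1 < 2300, so the laminar assumption holds.
Q = V·A = 0.08781·(π/4·0.105²) = 0.0007604 m³/s = 45.6 L/min.

Q ≈ 45.6 L/min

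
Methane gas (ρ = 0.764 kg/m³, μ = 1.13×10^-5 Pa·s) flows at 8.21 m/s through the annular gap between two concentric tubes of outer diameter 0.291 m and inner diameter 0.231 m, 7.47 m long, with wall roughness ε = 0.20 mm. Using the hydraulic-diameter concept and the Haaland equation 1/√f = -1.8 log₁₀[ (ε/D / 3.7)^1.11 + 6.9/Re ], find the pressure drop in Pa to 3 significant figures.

Hydraulic diameter D_h = 4A/P = D_o - D_i = 0.291 - 0.231 = 0.06 m.
Re = ρVD_h/μ = 0.764·8.21·0.06/1.13e-05 = 3.33e+04.
ε/D_h = 0.0002/0.06 = 0.00333; Haaland gives 1/√f = -1.8 log₁₀[0.000417+0.000207] = 5.769, so f = 0.03005.
ΔP = f(L/D_h)(ρV²/2) = 0.03005·7.47/0.06·25.75 = 96.32 Pa.

ΔP ≈ 96.3 Pa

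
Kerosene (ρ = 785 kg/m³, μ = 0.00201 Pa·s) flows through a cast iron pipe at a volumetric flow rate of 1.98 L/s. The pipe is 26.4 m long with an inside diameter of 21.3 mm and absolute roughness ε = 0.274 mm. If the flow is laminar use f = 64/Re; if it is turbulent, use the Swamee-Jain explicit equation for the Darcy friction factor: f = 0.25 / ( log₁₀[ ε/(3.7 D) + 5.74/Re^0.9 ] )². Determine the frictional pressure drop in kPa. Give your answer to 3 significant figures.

ΔP ≈ 644 kPa

Q = 1.98 L/s = 1.98/1000 = 0.00198 m³/s.
Cross-sectional area A = πD²/4 = π(0.0213)²/4 = 0.0003563 m²; mean velocity V = Q/A = 0.00198/0.0003563 = 5.557 m/s.
Reynolds number Re = ρVD/μ = 785 · 5.557 · 0.0213 / 0.00201 = 4.622e+04.
Re > 4000 → turbulent. Relative roughness ε/D = 0.000274/0.0213 = 0.0129. Swamee-Jain: f = 0.25/(log₁₀[0.0129/3.7 + 5.74/4.622e+04^0.9])² = 0.25/(log₁₀[0.00348 + 0.000364])² = 0.25/(-2.416)² = 0.04284.
Darcy-Weisbach: ΔP = f(L/D)(ρV²/2) = 0.04284·(26.4/0.0213)·(785·5.557²/2) = 0.04284·1239·1.212e+04 = 6.435e+05 Pa.
ΔP = 6.435e+05 Pa = 644 kPa.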